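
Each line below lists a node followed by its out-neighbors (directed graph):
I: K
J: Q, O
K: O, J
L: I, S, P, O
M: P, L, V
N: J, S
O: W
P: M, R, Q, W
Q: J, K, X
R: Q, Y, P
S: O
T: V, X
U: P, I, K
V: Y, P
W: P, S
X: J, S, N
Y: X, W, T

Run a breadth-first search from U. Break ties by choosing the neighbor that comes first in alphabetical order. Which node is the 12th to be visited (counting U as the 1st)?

V

Visit U; enqueue I, K, P → queue [I, K, P]
Visit I → queue [K, P]
Visit K; enqueue J, O → queue [P, J, O]
Visit P; enqueue M, Q, R, W → queue [J, O, M, Q, R, W]
Visit J → queue [O, M, Q, R, W]
Visit O → queue [M, Q, R, W]
Visit M; enqueue L, V → queue [Q, R, W, L, V]
Visit Q; enqueue X → queue [R, W, L, V, X]
Visit R; enqueue Y → queue [W, L, V, X, Y]
Visit W; enqueue S → queue [L, V, X, Y, S]
Visit L → queue [V, X, Y, S]
Visit V → queue [X, Y, S]
Visit X; enqueue N → queue [Y, S, N]
Visit Y; enqueue T → queue [S, N, T]
Visit S → queue [N, T]
Visit N → queue [T]
Visit T → queue []

Visit order: U, I, K, P, J, O, M, Q, R, W, L, V, X, Y, S, N, T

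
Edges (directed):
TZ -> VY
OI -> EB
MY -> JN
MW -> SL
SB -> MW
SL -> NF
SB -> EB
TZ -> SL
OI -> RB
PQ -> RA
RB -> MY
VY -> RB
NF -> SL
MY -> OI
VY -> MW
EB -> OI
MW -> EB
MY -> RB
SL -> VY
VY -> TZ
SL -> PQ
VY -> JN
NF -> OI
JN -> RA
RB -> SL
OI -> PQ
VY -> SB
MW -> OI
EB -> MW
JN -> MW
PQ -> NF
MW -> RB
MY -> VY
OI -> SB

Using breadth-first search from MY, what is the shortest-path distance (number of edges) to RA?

2

Level 0: MY
Level 1: JN, OI, RB, VY
Level 2: EB, MW, PQ, RA, SB, SL, TZ
Level 3: NF
RA first appears at level 2.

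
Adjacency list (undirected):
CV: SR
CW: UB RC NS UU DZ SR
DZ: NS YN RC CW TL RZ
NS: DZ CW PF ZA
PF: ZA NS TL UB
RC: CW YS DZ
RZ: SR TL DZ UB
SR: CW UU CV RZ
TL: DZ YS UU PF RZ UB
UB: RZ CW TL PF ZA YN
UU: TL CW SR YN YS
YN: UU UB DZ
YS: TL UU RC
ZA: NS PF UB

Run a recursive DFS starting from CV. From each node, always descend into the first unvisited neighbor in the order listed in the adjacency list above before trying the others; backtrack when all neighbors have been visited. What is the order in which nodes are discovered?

Visit CV
CV → SR
SR → CW
CW → UB
UB → RZ
RZ → TL
TL → DZ
DZ → NS
NS → PF
PF → ZA
DZ → YN
YN → UU
UU → YS
YS → RC

CV → SR → CW → UB → RZ → TL → DZ → NS → PF → ZA → YN → UU → YS → RC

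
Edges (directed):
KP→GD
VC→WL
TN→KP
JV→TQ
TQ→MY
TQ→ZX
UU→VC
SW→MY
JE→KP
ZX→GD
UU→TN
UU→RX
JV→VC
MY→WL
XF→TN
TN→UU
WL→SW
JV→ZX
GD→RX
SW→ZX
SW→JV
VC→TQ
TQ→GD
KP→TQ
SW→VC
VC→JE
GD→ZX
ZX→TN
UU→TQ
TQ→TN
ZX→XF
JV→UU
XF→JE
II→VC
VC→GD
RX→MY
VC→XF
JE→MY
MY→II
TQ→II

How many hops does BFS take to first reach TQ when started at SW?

Level 0: SW
Level 1: JV, MY, VC, ZX
Level 2: GD, II, JE, TN, TQ, UU, WL, XF
Level 3: KP, RX
TQ first appears at level 2.

2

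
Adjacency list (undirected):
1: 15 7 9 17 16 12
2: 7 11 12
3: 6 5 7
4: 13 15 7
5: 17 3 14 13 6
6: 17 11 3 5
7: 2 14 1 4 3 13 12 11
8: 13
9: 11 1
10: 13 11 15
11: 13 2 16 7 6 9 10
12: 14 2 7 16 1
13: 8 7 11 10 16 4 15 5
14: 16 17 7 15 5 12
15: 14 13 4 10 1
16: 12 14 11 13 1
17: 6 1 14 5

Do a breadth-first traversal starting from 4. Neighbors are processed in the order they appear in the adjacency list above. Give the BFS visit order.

Visit 4; enqueue 13, 15, 7 → queue [13, 15, 7]
Visit 13; enqueue 8, 11, 10, 16, 5 → queue [15, 7, 8, 11, 10, 16, 5]
Visit 15; enqueue 14, 1 → queue [7, 8, 11, 10, 16, 5, 14, 1]
Visit 7; enqueue 2, 3, 12 → queue [8, 11, 10, 16, 5, 14, 1, 2, 3, 12]
Visit 8 → queue [11, 10, 16, 5, 14, 1, 2, 3, 12]
Visit 11; enqueue 6, 9 → queue [10, 16, 5, 14, 1, 2, 3, 12, 6, 9]
Visit 10 → queue [16, 5, 14, 1, 2, 3, 12, 6, 9]
Visit 16 → queue [5, 14, 1, 2, 3, 12, 6, 9]
Visit 5; enqueue 17 → queue [14, 1, 2, 3, 12, 6, 9, 17]
Visit 14 → queue [1, 2, 3, 12, 6, 9, 17]
Visit 1 → queue [2, 3, 12, 6, 9, 17]
Visit 2 → queue [3, 12, 6, 9, 17]
Visit 3 → queue [12, 6, 9, 17]
Visit 12 → queue [6, 9, 17]
Visit 6 → queue [9, 17]
Visit 9 → queue [17]
Visit 17 → queue []

4 → 13 → 15 → 7 → 8 → 11 → 10 → 16 → 5 → 14 → 1 → 2 → 3 → 12 → 6 → 9 → 17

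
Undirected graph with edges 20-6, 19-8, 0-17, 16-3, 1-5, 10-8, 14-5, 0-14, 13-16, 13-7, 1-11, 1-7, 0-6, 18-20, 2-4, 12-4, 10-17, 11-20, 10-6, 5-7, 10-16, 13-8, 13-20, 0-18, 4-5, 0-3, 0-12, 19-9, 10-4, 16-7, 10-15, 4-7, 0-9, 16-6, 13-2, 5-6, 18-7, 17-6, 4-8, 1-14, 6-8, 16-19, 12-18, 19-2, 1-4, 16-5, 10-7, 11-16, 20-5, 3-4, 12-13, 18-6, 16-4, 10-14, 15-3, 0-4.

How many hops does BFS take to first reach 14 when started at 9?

2

Level 0: 9
Level 1: 0, 19
Level 2: 2, 3, 4, 6, 8, 12, 14, 16, 17, 18
Level 3: 1, 5, 7, 10, 11, 13, 15, 20
14 first appears at level 2.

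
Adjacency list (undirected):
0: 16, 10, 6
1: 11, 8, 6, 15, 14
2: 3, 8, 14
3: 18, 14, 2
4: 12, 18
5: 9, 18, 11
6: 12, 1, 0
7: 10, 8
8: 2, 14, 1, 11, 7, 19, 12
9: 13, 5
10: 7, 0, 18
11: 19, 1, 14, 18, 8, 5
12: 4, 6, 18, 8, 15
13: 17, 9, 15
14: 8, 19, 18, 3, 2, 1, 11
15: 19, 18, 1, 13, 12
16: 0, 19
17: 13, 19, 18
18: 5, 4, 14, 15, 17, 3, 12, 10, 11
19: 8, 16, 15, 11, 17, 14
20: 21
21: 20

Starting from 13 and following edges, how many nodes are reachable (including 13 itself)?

BFS from 13 visits: 13, 17, 9, 15, 19, 18, 5, 1, 12, 8, 16, 11, 14, 4, 3, 10, 6, 2, 7, 0
Reachable nodes: 20 of 22 total.

20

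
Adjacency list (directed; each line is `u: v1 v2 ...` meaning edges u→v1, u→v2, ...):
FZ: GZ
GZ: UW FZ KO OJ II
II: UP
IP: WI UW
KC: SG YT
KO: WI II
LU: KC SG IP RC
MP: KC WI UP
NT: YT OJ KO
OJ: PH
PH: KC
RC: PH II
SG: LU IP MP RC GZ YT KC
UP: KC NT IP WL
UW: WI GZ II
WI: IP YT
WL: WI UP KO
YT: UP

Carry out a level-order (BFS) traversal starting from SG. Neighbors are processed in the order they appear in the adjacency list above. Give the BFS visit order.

SG -> LU -> IP -> MP -> RC -> GZ -> YT -> KC -> WI -> UW -> UP -> PH -> II -> FZ -> KO -> OJ -> NT -> WL

Visit SG; enqueue LU, IP, MP, RC, GZ, YT, KC → queue [LU, IP, MP, RC, GZ, YT, KC]
Visit LU → queue [IP, MP, RC, GZ, YT, KC]
Visit IP; enqueue WI, UW → queue [MP, RC, GZ, YT, KC, WI, UW]
Visit MP; enqueue UP → queue [RC, GZ, YT, KC, WI, UW, UP]
Visit RC; enqueue PH, II → queue [GZ, YT, KC, WI, UW, UP, PH, II]
Visit GZ; enqueue FZ, KO, OJ → queue [YT, KC, WI, UW, UP, PH, II, FZ, KO, OJ]
Visit YT → queue [KC, WI, UW, UP, PH, II, FZ, KO, OJ]
Visit KC → queue [WI, UW, UP, PH, II, FZ, KO, OJ]
Visit WI → queue [UW, UP, PH, II, FZ, KO, OJ]
Visit UW → queue [UP, PH, II, FZ, KO, OJ]
Visit UP; enqueue NT, WL → queue [PH, II, FZ, KO, OJ, NT, WL]
Visit PH → queue [II, FZ, KO, OJ, NT, WL]
Visit II → queue [FZ, KO, OJ, NT, WL]
Visit FZ → queue [KO, OJ, NT, WL]
Visit KO → queue [OJ, NT, WL]
Visit OJ → queue [NT, WL]
Visit NT → queue [WL]
Visit WL → queue []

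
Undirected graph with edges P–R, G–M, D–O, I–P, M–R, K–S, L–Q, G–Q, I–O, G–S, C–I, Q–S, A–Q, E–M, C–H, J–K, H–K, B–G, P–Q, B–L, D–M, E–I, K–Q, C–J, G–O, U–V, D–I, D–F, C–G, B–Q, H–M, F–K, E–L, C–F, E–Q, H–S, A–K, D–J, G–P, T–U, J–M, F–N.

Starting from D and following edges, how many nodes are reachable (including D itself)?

BFS from D visits: D, F, I, J, M, O, C, K, N, E, P, G, H, R, A, Q, S, L, B
Reachable nodes: 19 of 22 total.

19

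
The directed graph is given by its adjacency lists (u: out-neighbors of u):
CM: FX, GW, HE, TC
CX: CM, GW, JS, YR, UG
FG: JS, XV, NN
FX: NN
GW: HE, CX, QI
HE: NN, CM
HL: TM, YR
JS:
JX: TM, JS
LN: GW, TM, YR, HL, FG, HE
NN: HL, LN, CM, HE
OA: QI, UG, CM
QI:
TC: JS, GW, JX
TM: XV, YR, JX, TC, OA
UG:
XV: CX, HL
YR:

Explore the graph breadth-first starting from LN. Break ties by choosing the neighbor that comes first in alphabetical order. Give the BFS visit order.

LN -> FG -> GW -> HE -> HL -> TM -> YR -> JS -> NN -> XV -> CX -> QI -> CM -> JX -> OA -> TC -> UG -> FX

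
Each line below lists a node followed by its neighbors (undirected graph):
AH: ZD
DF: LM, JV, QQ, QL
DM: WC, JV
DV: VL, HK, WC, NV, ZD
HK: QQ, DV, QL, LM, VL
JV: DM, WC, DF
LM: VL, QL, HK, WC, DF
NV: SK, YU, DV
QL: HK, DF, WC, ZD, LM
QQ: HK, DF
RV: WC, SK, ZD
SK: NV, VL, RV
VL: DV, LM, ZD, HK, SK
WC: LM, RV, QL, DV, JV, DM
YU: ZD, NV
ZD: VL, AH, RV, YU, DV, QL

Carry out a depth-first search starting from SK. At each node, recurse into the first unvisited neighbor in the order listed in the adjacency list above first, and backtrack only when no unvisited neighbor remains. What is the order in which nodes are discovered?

Visit SK
SK → NV
NV → YU
YU → ZD
ZD → VL
VL → DV
DV → HK
HK → QQ
QQ → DF
DF → LM
LM → QL
QL → WC
WC → RV
WC → JV
JV → DM
ZD → AH

SK → NV → YU → ZD → VL → DV → HK → QQ → DF → LM → QL → WC → RV → JV → DM → AH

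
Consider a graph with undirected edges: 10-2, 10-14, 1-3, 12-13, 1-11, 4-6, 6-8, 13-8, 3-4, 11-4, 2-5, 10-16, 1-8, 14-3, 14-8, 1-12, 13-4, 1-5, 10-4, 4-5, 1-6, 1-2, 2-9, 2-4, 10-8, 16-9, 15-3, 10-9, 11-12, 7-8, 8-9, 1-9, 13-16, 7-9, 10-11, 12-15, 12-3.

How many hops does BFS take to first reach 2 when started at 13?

2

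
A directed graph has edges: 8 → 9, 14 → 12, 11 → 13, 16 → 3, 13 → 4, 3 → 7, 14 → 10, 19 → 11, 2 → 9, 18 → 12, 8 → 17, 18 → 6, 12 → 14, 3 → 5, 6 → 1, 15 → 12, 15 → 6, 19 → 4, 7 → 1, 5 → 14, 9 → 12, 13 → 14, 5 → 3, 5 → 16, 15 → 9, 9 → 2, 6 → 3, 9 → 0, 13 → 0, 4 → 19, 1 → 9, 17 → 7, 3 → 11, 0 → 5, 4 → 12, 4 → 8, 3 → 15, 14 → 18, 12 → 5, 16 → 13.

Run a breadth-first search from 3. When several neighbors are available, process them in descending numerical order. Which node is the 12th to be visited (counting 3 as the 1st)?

Visit 3; enqueue 15, 11, 7, 5 → queue [15, 11, 7, 5]
Visit 15; enqueue 12, 9, 6 → queue [11, 7, 5, 12, 9, 6]
Visit 11; enqueue 13 → queue [7, 5, 12, 9, 6, 13]
Visit 7; enqueue 1 → queue [5, 12, 9, 6, 13, 1]
Visit 5; enqueue 16, 14 → queue [12, 9, 6, 13, 1, 16, 14]
Visit 12 → queue [9, 6, 13, 1, 16, 14]
Visit 9; enqueue 2, 0 → queue [6, 13, 1, 16, 14, 2, 0]
Visit 6 → queue [13, 1, 16, 14, 2, 0]
Visit 13; enqueue 4 → queue [1, 16, 14, 2, 0, 4]
Visit 1 → queue [16, 14, 2, 0, 4]
Visit 16 → queue [14, 2, 0, 4]
Visit 14; enqueue 18, 10 → queue [2, 0, 4, 18, 10]
Visit 2 → queue [0, 4, 18, 10]
Visit 0 → queue [4, 18, 10]
Visit 4; enqueue 19, 8 → queue [18, 10, 19, 8]
Visit 18 → queue [10, 19, 8]
Visit 10 → queue [19, 8]
Visit 19 → queue [8]
Visit 8; enqueue 17 → queue [17]
Visit 17 → queue []

Visit order: 3, 15, 11, 7, 5, 12, 9, 6, 13, 1, 16, 14, 2, 0, 4, 18, 10, 19, 8, 17

14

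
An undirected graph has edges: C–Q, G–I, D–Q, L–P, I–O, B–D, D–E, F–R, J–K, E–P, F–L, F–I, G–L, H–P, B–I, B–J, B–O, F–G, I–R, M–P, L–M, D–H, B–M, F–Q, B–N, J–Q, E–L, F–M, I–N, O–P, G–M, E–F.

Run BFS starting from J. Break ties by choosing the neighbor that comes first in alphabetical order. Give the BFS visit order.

J, B, K, Q, D, I, M, N, O, C, F, E, H, G, R, L, P

Visit J; enqueue B, K, Q → queue [B, K, Q]
Visit B; enqueue D, I, M, N, O → queue [K, Q, D, I, M, N, O]
Visit K → queue [Q, D, I, M, N, O]
Visit Q; enqueue C, F → queue [D, I, M, N, O, C, F]
Visit D; enqueue E, H → queue [I, M, N, O, C, F, E, H]
Visit I; enqueue G, R → queue [M, N, O, C, F, E, H, G, R]
Visit M; enqueue L, P → queue [N, O, C, F, E, H, G, R, L, P]
Visit N → queue [O, C, F, E, H, G, R, L, P]
Visit O → queue [C, F, E, H, G, R, L, P]
Visit C → queue [F, E, H, G, R, L, P]
Visit F → queue [E, H, G, R, L, P]
Visit E → queue [H, G, R, L, P]
Visit H → queue [G, R, L, P]
Visit G → queue [R, L, P]
Visit R → queue [L, P]
Visit L → queue [P]
Visit P → queue []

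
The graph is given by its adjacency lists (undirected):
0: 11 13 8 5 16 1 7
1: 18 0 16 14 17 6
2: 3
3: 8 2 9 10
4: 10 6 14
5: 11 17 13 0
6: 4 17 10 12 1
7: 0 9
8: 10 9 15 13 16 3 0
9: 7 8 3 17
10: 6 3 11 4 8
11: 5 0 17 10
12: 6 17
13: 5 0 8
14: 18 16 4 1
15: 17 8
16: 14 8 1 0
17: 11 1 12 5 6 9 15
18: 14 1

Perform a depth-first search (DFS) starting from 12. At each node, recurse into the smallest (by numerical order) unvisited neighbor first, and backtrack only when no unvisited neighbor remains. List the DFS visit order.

12 -> 6 -> 1 -> 0 -> 5 -> 11 -> 10 -> 3 -> 2 -> 8 -> 9 -> 7 -> 17 -> 15 -> 13 -> 16 -> 14 -> 4 -> 18

Visit 12
12 → 6
6 → 1
1 → 0
0 → 5
5 → 11
11 → 10
10 → 3
3 → 2
3 → 8
8 → 9
9 → 7
9 → 17
17 → 15
8 → 13
8 → 16
16 → 14
14 → 4
14 → 18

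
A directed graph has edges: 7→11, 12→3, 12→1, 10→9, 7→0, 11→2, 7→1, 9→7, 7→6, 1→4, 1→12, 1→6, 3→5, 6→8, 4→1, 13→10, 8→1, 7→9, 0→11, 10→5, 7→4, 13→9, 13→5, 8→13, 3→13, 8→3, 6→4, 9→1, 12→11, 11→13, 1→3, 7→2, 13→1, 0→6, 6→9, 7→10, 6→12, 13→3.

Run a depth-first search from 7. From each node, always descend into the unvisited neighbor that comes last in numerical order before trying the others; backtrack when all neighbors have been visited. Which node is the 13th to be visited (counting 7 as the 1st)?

Visit 7
7 → 11
11 → 13
13 → 10
10 → 9
9 → 1
1 → 12
12 → 3
3 → 5
1 → 6
6 → 8
6 → 4
11 → 2
7 → 0

Visit order: 7, 11, 13, 10, 9, 1, 12, 3, 5, 6, 8, 4, 2, 0

2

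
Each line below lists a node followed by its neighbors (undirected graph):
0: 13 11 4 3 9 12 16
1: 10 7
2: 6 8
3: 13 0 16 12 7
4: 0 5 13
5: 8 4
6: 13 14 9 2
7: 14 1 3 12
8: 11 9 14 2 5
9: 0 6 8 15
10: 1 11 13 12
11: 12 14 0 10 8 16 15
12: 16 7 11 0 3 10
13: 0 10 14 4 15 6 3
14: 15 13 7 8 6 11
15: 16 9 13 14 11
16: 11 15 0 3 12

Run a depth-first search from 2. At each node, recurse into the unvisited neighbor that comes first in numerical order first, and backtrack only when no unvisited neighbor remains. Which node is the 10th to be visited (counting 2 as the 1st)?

8

Visit 2
2 → 6
6 → 9
9 → 0
0 → 3
3 → 7
7 → 1
1 → 10
10 → 11
11 → 8
8 → 5
5 → 4
4 → 13
13 → 14
14 → 15
15 → 16
16 → 12

Visit order: 2, 6, 9, 0, 3, 7, 1, 10, 11, 8, 5, 4, 13, 14, 15, 16, 12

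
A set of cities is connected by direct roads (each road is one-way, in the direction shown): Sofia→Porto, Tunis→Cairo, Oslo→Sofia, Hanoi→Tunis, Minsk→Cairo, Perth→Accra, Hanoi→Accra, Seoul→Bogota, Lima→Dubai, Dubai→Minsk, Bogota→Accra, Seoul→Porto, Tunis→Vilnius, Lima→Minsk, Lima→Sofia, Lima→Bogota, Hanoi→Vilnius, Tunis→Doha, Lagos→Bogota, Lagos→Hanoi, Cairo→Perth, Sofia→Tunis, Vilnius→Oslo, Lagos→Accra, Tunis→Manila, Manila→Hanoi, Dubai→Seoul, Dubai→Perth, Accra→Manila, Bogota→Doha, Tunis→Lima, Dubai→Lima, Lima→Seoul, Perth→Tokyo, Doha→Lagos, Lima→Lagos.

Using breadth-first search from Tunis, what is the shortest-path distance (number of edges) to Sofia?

Level 0: Tunis
Level 1: Cairo, Doha, Lima, Manila, Vilnius
Level 2: Bogota, Dubai, Hanoi, Lagos, Minsk, Oslo, Perth, Seoul, Sofia
Level 3: Accra, Porto, Tokyo
Sofia first appears at level 2.

2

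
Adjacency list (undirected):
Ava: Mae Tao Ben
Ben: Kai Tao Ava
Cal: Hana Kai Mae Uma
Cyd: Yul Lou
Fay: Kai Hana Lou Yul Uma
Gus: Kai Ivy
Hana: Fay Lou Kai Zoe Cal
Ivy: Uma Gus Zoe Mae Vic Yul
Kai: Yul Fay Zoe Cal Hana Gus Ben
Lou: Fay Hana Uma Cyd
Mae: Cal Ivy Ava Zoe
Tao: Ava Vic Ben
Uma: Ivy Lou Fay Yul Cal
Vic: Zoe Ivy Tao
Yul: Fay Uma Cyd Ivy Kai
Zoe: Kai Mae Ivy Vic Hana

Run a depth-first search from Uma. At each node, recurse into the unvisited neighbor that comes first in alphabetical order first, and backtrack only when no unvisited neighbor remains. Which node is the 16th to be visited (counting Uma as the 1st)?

Visit Uma
Uma → Cal
Cal → Hana
Hana → Fay
Fay → Kai
Kai → Ben
Ben → Ava
Ava → Mae
Mae → Ivy
Ivy → Gus
Ivy → Vic
Vic → Tao
Vic → Zoe
Ivy → Yul
Yul → Cyd
Cyd → Lou

Visit order: Uma, Cal, Hana, Fay, Kai, Ben, Ava, Mae, Ivy, Gus, Vic, Tao, Zoe, Yul, Cyd, Lou

Lou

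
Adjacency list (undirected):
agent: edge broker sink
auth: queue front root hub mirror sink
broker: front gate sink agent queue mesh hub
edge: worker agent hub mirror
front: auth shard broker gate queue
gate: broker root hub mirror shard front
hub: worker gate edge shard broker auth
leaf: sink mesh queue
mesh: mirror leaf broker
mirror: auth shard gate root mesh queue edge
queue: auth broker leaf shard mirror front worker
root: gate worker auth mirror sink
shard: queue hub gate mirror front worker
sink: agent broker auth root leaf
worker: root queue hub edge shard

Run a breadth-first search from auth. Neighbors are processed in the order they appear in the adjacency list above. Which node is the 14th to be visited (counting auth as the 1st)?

Visit auth; enqueue queue, front, root, hub, mirror, sink → queue [queue, front, root, hub, mirror, sink]
Visit queue; enqueue broker, leaf, shard, worker → queue [front, root, hub, mirror, sink, broker, leaf, shard, worker]
Visit front; enqueue gate → queue [root, hub, mirror, sink, broker, leaf, shard, worker, gate]
Visit root → queue [hub, mirror, sink, broker, leaf, shard, worker, gate]
Visit hub; enqueue edge → queue [mirror, sink, broker, leaf, shard, worker, gate, edge]
Visit mirror; enqueue mesh → queue [sink, broker, leaf, shard, worker, gate, edge, mesh]
Visit sink; enqueue agent → queue [broker, leaf, shard, worker, gate, edge, mesh, agent]
Visit broker → queue [leaf, shard, worker, gate, edge, mesh, agent]
Visit leaf → queue [shard, worker, gate, edge, mesh, agent]
Visit shard → queue [worker, gate, edge, mesh, agent]
Visit worker → queue [gate, edge, mesh, agent]
Visit gate → queue [edge, mesh, agent]
Visit edge → queue [mesh, agent]
Visit mesh → queue [agent]
Visit agent → queue []

Visit order: auth, queue, front, root, hub, mirror, sink, broker, leaf, shard, worker, gate, edge, mesh, agent

mesh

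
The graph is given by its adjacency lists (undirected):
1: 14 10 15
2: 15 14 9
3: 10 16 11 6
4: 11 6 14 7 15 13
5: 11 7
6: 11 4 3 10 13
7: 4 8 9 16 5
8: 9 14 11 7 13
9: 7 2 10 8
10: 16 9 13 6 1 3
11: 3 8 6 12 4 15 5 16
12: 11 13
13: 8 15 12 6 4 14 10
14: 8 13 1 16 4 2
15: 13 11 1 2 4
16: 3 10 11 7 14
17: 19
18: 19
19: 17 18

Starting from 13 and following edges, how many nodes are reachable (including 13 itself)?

BFS from 13 visits: 13, 15, 14, 12, 10, 8, 6, 4, 11, 2, 1, 16, 9, 3, 7, 5
Reachable nodes: 16 of 19 total.

16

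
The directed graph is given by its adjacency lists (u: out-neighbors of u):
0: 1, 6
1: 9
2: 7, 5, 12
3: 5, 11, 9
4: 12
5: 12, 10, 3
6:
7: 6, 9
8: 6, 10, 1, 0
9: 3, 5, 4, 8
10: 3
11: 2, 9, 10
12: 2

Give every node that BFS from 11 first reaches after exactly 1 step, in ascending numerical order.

2, 9, 10

Level 0: 11
Level 1: 2, 9, 10
Level 2: 3, 4, 5, 7, 8, 12
Level 3: 0, 1, 6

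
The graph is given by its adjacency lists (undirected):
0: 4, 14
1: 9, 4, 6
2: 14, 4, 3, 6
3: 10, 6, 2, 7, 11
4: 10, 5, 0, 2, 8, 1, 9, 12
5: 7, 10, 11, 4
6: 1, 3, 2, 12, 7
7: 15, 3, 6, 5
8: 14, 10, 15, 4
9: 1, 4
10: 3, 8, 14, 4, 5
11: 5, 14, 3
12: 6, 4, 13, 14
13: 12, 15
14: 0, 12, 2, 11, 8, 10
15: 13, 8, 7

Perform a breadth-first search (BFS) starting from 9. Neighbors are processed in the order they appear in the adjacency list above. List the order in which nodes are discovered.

9 1 4 6 10 5 0 2 8 12 3 7 14 11 15 13

Visit 9; enqueue 1, 4 → queue [1, 4]
Visit 1; enqueue 6 → queue [4, 6]
Visit 4; enqueue 10, 5, 0, 2, 8, 12 → queue [6, 10, 5, 0, 2, 8, 12]
Visit 6; enqueue 3, 7 → queue [10, 5, 0, 2, 8, 12, 3, 7]
Visit 10; enqueue 14 → queue [5, 0, 2, 8, 12, 3, 7, 14]
Visit 5; enqueue 11 → queue [0, 2, 8, 12, 3, 7, 14, 11]
Visit 0 → queue [2, 8, 12, 3, 7, 14, 11]
Visit 2 → queue [8, 12, 3, 7, 14, 11]
Visit 8; enqueue 15 → queue [12, 3, 7, 14, 11, 15]
Visit 12; enqueue 13 → queue [3, 7, 14, 11, 15, 13]
Visit 3 → queue [7, 14, 11, 15, 13]
Visit 7 → queue [14, 11, 15, 13]
Visit 14 → queue [11, 15, 13]
Visit 11 → queue [15, 13]
Visit 15 → queue [13]
Visit 13 → queue []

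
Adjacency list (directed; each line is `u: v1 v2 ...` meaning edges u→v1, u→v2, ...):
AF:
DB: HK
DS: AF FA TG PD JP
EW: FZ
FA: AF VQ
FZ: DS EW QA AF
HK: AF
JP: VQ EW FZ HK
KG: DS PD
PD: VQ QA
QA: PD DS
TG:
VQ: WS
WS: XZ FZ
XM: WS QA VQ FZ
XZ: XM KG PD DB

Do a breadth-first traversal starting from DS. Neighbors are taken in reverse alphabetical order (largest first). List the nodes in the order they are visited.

DS, TG, PD, JP, FA, AF, VQ, QA, HK, FZ, EW, WS, XZ, XM, KG, DB

Visit DS; enqueue TG, PD, JP, FA, AF → queue [TG, PD, JP, FA, AF]
Visit TG → queue [PD, JP, FA, AF]
Visit PD; enqueue VQ, QA → queue [JP, FA, AF, VQ, QA]
Visit JP; enqueue HK, FZ, EW → queue [FA, AF, VQ, QA, HK, FZ, EW]
Visit FA → queue [AF, VQ, QA, HK, FZ, EW]
Visit AF → queue [VQ, QA, HK, FZ, EW]
Visit VQ; enqueue WS → queue [QA, HK, FZ, EW, WS]
Visit QA → queue [HK, FZ, EW, WS]
Visit HK → queue [FZ, EW, WS]
Visit FZ → queue [EW, WS]
Visit EW → queue [WS]
Visit WS; enqueue XZ → queue [XZ]
Visit XZ; enqueue XM, KG, DB → queue [XM, KG, DB]
Visit XM → queue [KG, DB]
Visit KG → queue [DB]
Visit DB → queue []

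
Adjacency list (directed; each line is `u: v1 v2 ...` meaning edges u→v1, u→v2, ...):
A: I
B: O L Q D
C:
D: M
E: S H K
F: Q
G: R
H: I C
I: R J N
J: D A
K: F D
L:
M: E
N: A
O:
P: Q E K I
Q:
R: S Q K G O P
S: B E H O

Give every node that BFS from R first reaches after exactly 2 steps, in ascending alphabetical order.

B, D, E, F, H, I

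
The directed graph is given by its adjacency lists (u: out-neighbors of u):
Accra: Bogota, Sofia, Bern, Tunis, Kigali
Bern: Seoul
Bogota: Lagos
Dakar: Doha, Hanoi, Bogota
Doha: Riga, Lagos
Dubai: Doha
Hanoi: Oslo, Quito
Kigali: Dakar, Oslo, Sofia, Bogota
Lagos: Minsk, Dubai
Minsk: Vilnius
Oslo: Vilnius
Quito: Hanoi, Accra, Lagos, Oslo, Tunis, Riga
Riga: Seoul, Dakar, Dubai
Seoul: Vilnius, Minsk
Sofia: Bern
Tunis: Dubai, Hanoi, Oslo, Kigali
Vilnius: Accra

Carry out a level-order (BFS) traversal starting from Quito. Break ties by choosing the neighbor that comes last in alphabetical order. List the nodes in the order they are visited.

Visit Quito; enqueue Tunis, Riga, Oslo, Lagos, Hanoi, Accra → queue [Tunis, Riga, Oslo, Lagos, Hanoi, Accra]
Visit Tunis; enqueue Kigali, Dubai → queue [Riga, Oslo, Lagos, Hanoi, Accra, Kigali, Dubai]
Visit Riga; enqueue Seoul, Dakar → queue [Oslo, Lagos, Hanoi, Accra, Kigali, Dubai, Seoul, Dakar]
Visit Oslo; enqueue Vilnius → queue [Lagos, Hanoi, Accra, Kigali, Dubai, Seoul, Dakar, Vilnius]
Visit Lagos; enqueue Minsk → queue [Hanoi, Accra, Kigali, Dubai, Seoul, Dakar, Vilnius, Minsk]
Visit Hanoi → queue [Accra, Kigali, Dubai, Seoul, Dakar, Vilnius, Minsk]
Visit Accra; enqueue Sofia, Bogota, Bern → queue [Kigali, Dubai, Seoul, Dakar, Vilnius, Minsk, Sofia, Bogota, Bern]
Visit Kigali → queue [Dubai, Seoul, Dakar, Vilnius, Minsk, Sofia, Bogota, Bern]
Visit Dubai; enqueue Doha → queue [Seoul, Dakar, Vilnius, Minsk, Sofia, Bogota, Bern, Doha]
Visit Seoul → queue [Dakar, Vilnius, Minsk, Sofia, Bogota, Bern, Doha]
Visit Dakar → queue [Vilnius, Minsk, Sofia, Bogota, Bern, Doha]
Visit Vilnius → queue [Minsk, Sofia, Bogota, Bern, Doha]
Visit Minsk → queue [Sofia, Bogota, Bern, Doha]
Visit Sofia → queue [Bogota, Bern, Doha]
Visit Bogota → queue [Bern, Doha]
Visit Bern → queue [Doha]
Visit Doha → queue []

Quito -> Tunis -> Riga -> Oslo -> Lagos -> Hanoi -> Accra -> Kigali -> Dubai -> Seoul -> Dakar -> Vilnius -> Minsk -> Sofia -> Bogota -> Bern -> Doha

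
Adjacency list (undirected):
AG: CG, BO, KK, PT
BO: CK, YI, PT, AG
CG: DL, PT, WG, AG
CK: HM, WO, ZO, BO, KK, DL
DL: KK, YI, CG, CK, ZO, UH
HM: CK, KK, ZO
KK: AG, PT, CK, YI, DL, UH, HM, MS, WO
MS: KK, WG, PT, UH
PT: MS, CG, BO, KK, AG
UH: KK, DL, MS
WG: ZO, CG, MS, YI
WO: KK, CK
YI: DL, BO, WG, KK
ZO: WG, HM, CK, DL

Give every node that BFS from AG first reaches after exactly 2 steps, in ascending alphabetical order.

CK, DL, HM, MS, UH, WG, WO, YI

Level 0: AG
Level 1: BO, CG, KK, PT
Level 2: CK, DL, HM, MS, UH, WG, WO, YI
Level 3: ZO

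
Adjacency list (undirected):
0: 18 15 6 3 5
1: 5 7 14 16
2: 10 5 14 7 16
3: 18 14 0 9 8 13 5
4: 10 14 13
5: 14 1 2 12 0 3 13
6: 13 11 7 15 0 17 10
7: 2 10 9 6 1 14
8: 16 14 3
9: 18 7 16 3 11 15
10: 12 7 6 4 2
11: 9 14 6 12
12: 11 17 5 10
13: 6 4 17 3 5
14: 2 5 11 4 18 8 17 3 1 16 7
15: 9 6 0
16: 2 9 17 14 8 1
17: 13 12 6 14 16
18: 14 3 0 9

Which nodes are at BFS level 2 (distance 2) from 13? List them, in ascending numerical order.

Level 0: 13
Level 1: 3, 4, 5, 6, 17
Level 2: 0, 1, 2, 7, 8, 9, 10, 11, 12, 14, 15, 16, 18

0, 1, 2, 7, 8, 9, 10, 11, 12, 14, 15, 16, 18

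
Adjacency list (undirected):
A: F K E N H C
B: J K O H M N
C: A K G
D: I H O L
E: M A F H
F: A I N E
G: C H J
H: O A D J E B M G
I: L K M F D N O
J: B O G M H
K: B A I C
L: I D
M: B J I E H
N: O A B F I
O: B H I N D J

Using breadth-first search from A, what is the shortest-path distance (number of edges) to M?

Level 0: A
Level 1: C, E, F, H, K, N
Level 2: B, D, G, I, J, M, O
Level 3: L
M first appears at level 2.

2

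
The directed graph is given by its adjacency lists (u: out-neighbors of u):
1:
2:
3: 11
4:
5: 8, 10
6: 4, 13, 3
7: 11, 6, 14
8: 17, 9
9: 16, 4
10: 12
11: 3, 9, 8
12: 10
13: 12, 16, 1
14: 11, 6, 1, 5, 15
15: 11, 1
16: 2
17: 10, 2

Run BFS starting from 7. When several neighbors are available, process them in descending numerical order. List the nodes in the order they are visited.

Visit 7; enqueue 14, 11, 6 → queue [14, 11, 6]
Visit 14; enqueue 15, 5, 1 → queue [11, 6, 15, 5, 1]
Visit 11; enqueue 9, 8, 3 → queue [6, 15, 5, 1, 9, 8, 3]
Visit 6; enqueue 13, 4 → queue [15, 5, 1, 9, 8, 3, 13, 4]
Visit 15 → queue [5, 1, 9, 8, 3, 13, 4]
Visit 5; enqueue 10 → queue [1, 9, 8, 3, 13, 4, 10]
Visit 1 → queue [9, 8, 3, 13, 4, 10]
Visit 9; enqueue 16 → queue [8, 3, 13, 4, 10, 16]
Visit 8; enqueue 17 → queue [3, 13, 4, 10, 16, 17]
Visit 3 → queue [13, 4, 10, 16, 17]
Visit 13; enqueue 12 → queue [4, 10, 16, 17, 12]
Visit 4 → queue [10, 16, 17, 12]
Visit 10 → queue [16, 17, 12]
Visit 16; enqueue 2 → queue [17, 12, 2]
Visit 17 → queue [12, 2]
Visit 12 → queue [2]
Visit 2 → queue []

7 -> 14 -> 11 -> 6 -> 15 -> 5 -> 1 -> 9 -> 8 -> 3 -> 13 -> 4 -> 10 -> 16 -> 17 -> 12 -> 2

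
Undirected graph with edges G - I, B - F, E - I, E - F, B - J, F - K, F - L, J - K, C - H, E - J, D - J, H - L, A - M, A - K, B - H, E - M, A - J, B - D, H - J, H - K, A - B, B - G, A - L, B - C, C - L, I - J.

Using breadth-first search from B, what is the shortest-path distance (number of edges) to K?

2

Level 0: B
Level 1: A, C, D, F, G, H, J
Level 2: E, I, K, L, M
K first appears at level 2.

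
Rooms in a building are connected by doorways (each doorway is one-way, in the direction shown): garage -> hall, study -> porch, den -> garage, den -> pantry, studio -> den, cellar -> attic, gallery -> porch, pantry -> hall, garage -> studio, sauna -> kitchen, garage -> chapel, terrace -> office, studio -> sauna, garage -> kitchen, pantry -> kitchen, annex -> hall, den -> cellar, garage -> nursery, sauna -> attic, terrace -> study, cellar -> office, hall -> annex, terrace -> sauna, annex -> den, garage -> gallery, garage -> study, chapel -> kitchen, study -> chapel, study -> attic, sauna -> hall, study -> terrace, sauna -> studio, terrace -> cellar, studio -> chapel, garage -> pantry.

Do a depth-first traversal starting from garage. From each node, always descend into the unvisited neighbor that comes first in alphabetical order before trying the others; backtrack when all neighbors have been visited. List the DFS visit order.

garage, chapel, kitchen, gallery, porch, hall, annex, den, cellar, attic, office, pantry, nursery, studio, sauna, study, terrace

Visit garage
garage → chapel
chapel → kitchen
garage → gallery
gallery → porch
garage → hall
hall → annex
annex → den
den → cellar
cellar → attic
cellar → office
den → pantry
garage → nursery
garage → studio
studio → sauna
garage → study
study → terrace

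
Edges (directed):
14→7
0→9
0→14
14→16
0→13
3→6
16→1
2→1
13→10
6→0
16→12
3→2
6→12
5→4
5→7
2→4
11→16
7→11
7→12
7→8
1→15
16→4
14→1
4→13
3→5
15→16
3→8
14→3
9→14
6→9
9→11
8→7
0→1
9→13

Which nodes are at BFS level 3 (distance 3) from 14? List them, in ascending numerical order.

Level 0: 14
Level 1: 1, 3, 7, 16
Level 2: 2, 4, 5, 6, 8, 11, 12, 15
Level 3: 0, 9, 13
Level 4: 10

0, 9, 13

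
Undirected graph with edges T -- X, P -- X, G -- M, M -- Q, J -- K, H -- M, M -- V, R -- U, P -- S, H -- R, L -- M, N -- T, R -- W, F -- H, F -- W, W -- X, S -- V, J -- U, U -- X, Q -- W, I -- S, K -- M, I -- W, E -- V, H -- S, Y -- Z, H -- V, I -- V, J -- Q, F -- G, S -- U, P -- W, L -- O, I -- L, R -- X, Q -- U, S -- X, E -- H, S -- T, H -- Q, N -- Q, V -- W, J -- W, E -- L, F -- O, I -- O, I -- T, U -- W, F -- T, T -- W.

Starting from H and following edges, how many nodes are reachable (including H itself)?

20

BFS from H visits: H, E, F, M, Q, R, S, V, L, G, O, T, W, K, J, N, U, X, I, P
Reachable nodes: 20 of 22 total.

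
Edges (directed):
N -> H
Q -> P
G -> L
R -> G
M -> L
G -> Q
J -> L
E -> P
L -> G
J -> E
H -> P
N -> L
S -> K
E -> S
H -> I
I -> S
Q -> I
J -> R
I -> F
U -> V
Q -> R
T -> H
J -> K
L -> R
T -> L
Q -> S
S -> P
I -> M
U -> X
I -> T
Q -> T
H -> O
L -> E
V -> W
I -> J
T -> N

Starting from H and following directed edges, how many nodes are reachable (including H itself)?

BFS from H visits: H, I, O, P, F, J, M, S, T, E, K, L, R, N, G, Q
Reachable nodes: 16 of 20 total.

16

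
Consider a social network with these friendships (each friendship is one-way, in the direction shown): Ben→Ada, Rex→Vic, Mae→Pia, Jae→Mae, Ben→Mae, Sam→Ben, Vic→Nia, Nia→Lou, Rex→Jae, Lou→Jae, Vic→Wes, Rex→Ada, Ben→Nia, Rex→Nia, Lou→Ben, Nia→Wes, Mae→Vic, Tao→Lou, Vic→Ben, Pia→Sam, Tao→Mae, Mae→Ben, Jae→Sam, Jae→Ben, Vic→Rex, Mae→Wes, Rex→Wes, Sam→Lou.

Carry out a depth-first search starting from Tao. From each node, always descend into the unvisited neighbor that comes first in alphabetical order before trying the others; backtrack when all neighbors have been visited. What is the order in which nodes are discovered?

Tao Lou Ben Ada Mae Pia Sam Vic Nia Wes Rex Jae

Visit Tao
Tao → Lou
Lou → Ben
Ben → Ada
Ben → Mae
Mae → Pia
Pia → Sam
Mae → Vic
Vic → Nia
Nia → Wes
Vic → Rex
Rex → Jae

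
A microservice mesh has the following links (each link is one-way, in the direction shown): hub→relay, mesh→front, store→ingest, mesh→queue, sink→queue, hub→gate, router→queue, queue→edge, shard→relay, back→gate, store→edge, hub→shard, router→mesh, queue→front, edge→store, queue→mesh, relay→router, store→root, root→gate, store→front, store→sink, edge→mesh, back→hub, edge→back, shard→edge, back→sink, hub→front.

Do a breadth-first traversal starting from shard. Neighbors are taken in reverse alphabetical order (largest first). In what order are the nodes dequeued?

shard, relay, edge, router, store, mesh, back, queue, sink, root, ingest, front, hub, gate

Visit shard; enqueue relay, edge → queue [relay, edge]
Visit relay; enqueue router → queue [edge, router]
Visit edge; enqueue store, mesh, back → queue [router, store, mesh, back]
Visit router; enqueue queue → queue [store, mesh, back, queue]
Visit store; enqueue sink, root, ingest, front → queue [mesh, back, queue, sink, root, ingest, front]
Visit mesh → queue [back, queue, sink, root, ingest, front]
Visit back; enqueue hub, gate → queue [queue, sink, root, ingest, front, hub, gate]
Visit queue → queue [sink, root, ingest, front, hub, gate]
Visit sink → queue [root, ingest, front, hub, gate]
Visit root → queue [ingest, front, hub, gate]
Visit ingest → queue [front, hub, gate]
Visit front → queue [hub, gate]
Visit hub → queue [gate]
Visit gate → queue []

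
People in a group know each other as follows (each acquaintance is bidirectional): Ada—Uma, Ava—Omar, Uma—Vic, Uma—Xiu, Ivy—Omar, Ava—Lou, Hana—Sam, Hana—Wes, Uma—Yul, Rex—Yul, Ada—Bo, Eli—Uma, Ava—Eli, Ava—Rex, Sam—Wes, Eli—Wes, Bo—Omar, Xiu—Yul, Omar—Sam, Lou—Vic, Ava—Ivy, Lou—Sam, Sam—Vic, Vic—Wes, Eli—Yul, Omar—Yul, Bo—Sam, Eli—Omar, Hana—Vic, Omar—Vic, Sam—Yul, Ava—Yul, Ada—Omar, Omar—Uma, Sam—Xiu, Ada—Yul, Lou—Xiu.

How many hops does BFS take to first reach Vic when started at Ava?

Level 0: Ava
Level 1: Eli, Ivy, Lou, Omar, Rex, Yul
Level 2: Ada, Bo, Sam, Uma, Vic, Wes, Xiu
Level 3: Hana
Vic first appears at level 2.

2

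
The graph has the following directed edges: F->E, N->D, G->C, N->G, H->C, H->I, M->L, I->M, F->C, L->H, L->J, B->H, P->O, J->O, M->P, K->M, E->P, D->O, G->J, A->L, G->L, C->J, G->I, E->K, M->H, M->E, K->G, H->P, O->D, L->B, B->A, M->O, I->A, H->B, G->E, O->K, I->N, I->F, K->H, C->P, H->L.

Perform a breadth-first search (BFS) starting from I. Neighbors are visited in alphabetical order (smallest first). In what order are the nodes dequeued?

I -> A -> F -> M -> N -> L -> C -> E -> H -> O -> P -> D -> G -> B -> J -> K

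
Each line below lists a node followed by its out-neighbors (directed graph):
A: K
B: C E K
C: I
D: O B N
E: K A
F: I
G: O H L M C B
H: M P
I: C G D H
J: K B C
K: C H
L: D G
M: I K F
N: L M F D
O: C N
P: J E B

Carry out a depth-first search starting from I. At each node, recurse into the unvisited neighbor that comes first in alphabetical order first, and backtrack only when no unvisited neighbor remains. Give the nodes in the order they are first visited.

I, C, D, B, E, A, K, H, M, F, P, J, N, L, G, O

Visit I
I → C
I → D
D → B
B → E
E → A
A → K
K → H
H → M
M → F
H → P
P → J
D → N
N → L
L → G
G → O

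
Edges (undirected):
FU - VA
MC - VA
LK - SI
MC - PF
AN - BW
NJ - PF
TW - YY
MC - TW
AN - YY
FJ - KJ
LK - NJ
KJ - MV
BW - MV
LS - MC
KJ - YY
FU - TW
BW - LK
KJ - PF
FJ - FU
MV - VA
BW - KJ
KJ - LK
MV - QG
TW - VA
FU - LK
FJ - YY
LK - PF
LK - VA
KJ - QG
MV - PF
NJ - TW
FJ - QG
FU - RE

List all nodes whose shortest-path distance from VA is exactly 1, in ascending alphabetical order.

FU, LK, MC, MV, TW

Level 0: VA
Level 1: FU, LK, MC, MV, TW
Level 2: BW, FJ, KJ, LS, NJ, PF, QG, RE, SI, YY
Level 3: AN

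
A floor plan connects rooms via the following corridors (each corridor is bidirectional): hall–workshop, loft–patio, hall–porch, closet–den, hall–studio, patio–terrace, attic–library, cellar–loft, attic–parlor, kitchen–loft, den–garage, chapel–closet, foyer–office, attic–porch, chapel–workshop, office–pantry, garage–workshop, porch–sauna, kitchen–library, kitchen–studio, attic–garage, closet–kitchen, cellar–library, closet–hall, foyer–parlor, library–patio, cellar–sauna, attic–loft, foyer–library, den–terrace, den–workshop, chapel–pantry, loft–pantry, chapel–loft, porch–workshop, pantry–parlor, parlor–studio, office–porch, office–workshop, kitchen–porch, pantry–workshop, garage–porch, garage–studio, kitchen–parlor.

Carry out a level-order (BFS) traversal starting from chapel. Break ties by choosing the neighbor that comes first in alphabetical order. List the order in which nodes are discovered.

Visit chapel; enqueue closet, loft, pantry, workshop → queue [closet, loft, pantry, workshop]
Visit closet; enqueue den, hall, kitchen → queue [loft, pantry, workshop, den, hall, kitchen]
Visit loft; enqueue attic, cellar, patio → queue [pantry, workshop, den, hall, kitchen, attic, cellar, patio]
Visit pantry; enqueue office, parlor → queue [workshop, den, hall, kitchen, attic, cellar, patio, office, parlor]
Visit workshop; enqueue garage, porch → queue [den, hall, kitchen, attic, cellar, patio, office, parlor, garage, porch]
Visit den; enqueue terrace → queue [hall, kitchen, attic, cellar, patio, office, parlor, garage, porch, terrace]
Visit hall; enqueue studio → queue [kitchen, attic, cellar, patio, office, parlor, garage, porch, terrace, studio]
Visit kitchen; enqueue library → queue [attic, cellar, patio, office, parlor, garage, porch, terrace, studio, library]
Visit attic → queue [cellar, patio, office, parlor, garage, porch, terrace, studio, library]
Visit cellar; enqueue sauna → queue [patio, office, parlor, garage, porch, terrace, studio, library, sauna]
Visit patio → queue [office, parlor, garage, porch, terrace, studio, library, sauna]
Visit office; enqueue foyer → queue [parlor, garage, porch, terrace, studio, library, sauna, foyer]
Visit parlor → queue [garage, porch, terrace, studio, library, sauna, foyer]
Visit garage → queue [porch, terrace, studio, library, sauna, foyer]
Visit porch → queue [terrace, studio, library, sauna, foyer]
Visit terrace → queue [studio, library, sauna, foyer]
Visit studio → queue [library, sauna, foyer]
Visit library → queue [sauna, foyer]
Visit sauna → queue [foyer]
Visit foyer → queue []

chapel closet loft pantry workshop den hall kitchen attic cellar patio office parlor garage porch terrace studio library sauna foyer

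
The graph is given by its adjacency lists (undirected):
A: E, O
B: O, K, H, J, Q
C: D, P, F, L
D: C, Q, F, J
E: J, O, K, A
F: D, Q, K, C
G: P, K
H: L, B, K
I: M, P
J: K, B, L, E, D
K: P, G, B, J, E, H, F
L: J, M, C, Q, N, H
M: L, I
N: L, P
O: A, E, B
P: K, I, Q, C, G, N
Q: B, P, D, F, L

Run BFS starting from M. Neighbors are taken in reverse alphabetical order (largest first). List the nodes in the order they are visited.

Visit M; enqueue L, I → queue [L, I]
Visit L; enqueue Q, N, J, H, C → queue [I, Q, N, J, H, C]
Visit I; enqueue P → queue [Q, N, J, H, C, P]
Visit Q; enqueue F, D, B → queue [N, J, H, C, P, F, D, B]
Visit N → queue [J, H, C, P, F, D, B]
Visit J; enqueue K, E → queue [H, C, P, F, D, B, K, E]
Visit H → queue [C, P, F, D, B, K, E]
Visit C → queue [P, F, D, B, K, E]
Visit P; enqueue G → queue [F, D, B, K, E, G]
Visit F → queue [D, B, K, E, G]
Visit D → queue [B, K, E, G]
Visit B; enqueue O → queue [K, E, G, O]
Visit K → queue [E, G, O]
Visit E; enqueue A → queue [G, O, A]
Visit G → queue [O, A]
Visit O → queue [A]
Visit A → queue []

M, L, I, Q, N, J, H, C, P, F, D, B, K, E, G, O, A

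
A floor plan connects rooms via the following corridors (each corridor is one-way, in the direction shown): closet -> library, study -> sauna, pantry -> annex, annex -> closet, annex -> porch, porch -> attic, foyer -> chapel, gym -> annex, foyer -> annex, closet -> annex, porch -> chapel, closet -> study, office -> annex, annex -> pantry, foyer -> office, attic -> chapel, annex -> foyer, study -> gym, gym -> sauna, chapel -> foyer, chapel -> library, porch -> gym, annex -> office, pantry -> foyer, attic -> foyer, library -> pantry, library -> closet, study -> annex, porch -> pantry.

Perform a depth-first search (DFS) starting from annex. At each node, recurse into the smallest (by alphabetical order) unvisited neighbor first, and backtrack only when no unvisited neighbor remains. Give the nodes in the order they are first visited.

annex closet library pantry foyer chapel office study gym sauna porch attic

Visit annex
annex → closet
closet → library
library → pantry
pantry → foyer
foyer → chapel
foyer → office
closet → study
study → gym
gym → sauna
annex → porch
porch → attic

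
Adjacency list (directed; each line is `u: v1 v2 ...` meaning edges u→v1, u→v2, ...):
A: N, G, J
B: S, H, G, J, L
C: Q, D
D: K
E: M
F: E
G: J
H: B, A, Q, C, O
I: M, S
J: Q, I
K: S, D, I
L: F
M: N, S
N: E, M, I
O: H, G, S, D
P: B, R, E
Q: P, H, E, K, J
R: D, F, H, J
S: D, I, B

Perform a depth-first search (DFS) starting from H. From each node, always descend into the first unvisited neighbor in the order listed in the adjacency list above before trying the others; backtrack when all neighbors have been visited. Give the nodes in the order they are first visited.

H, B, S, D, K, I, M, N, E, G, J, Q, P, R, F, L, A, C, O

Visit H
H → B
B → S
S → D
D → K
K → I
I → M
M → N
N → E
B → G
G → J
J → Q
Q → P
P → R
R → F
B → L
H → A
H → C
H → O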